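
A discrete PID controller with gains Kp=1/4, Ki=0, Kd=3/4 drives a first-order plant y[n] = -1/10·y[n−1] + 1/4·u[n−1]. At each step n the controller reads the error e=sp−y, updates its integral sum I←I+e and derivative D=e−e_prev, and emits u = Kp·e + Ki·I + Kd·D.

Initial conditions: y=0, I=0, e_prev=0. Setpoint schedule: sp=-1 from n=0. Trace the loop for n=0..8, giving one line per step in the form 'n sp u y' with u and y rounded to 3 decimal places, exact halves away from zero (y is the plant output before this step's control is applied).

0 -1 -1.000 0.000
1 -1 0.000 -0.250
2 -1 -0.463 0.025
3 -1 -0.113 -0.118
4 -1 -0.322 -0.016
5 -1 -0.183 -0.079
6 -1 -0.271 -0.038
7 -1 -0.214 -0.064
8 -1 -0.251 -0.047

(exact arithmetic carried between steps; '≈' marks a value shown rounded to 6 d.p. or computed from one; I and e_prev carry over from the previous line; the table rounds u and y to 3 d.p., halves away from zero)
n=0: y=0, sp=-1, e=sp−y=-1; I=-1, D=e−e_prev=-1; u=1/4·(-1)+0·(-1)+3/4·(-1)=-1; next y=-1/10·0+1/4·(-1)=-0.25
n=1: y=-0.25, sp=-1, e=sp−y=-0.75; I=-1.75, D=e−e_prev=0.25; u=1/4·(-0.75)+0·(-1.75)+3/4·0.25=0; next y=-1/10·(-0.25)+1/4·0=0.025
n=2: y=0.025, sp=-1, e=sp−y=-1.025; I=-2.775, D=e−e_prev=-0.275; u=1/4·(-1.025)+0·(-2.775)+3/4·(-0.275)=-0.4625; next y=-1/10·0.025+1/4·(-0.4625)=-0.118125
n=3: y=-0.118125, sp=-1, e=sp−y=-0.881875; I=-3.656875, D=e−e_prev=0.143125; u=1/4·(-0.881875)+0·(-3.656875)+3/4·0.143125=-0.113125; next y=-1/10·(-0.118125)+1/4·(-0.113125)≈-0.016469
n=4: y≈-0.016469, sp=-1, e=sp−y≈-0.983531; I≈-4.640406, D=e−e_prev≈-0.101656; u=1/4·(-0.983531)+0·(-4.640406)+3/4·(-0.101656)≈-0.322125; next y=-1/10·(-0.016469)+1/4·(-0.322125)≈-0.078884
n=5: y≈-0.078884, sp=-1, e=sp−y≈-0.921116; I≈-5.561522, D=e−e_prev≈0.062416; u=1/4·(-0.921116)+0·(-5.561522)+3/4·0.062416≈-0.183467; next y=-1/10·(-0.078884)+1/4·(-0.183467)≈-0.037978
n=6: y≈-0.037978, sp=-1, e=sp−y≈-0.962022; I≈-6.523544, D=e−e_prev≈-0.040906; u=1/4·(-0.962022)+0·(-6.523544)+3/4·(-0.040906)≈-0.271185; next y=-1/10·(-0.037978)+1/4·(-0.271185)≈-0.063998
n=7: y≈-0.063998, sp=-1, e=sp−y≈-0.936002; I≈-7.459545, D=e−e_prev≈0.026020; u=1/4·(-0.936002)+0·(-7.459545)+3/4·0.026020≈-0.214485; next y=-1/10·(-0.063998)+1/4·(-0.214485)≈-0.047222
n=8: y≈-0.047222, sp=-1, e=sp−y≈-0.952778; I≈-8.412324, D=e−e_prev≈-0.016777; u=1/4·(-0.952778)+0·(-8.412324)+3/4·(-0.016777)≈-0.250777; next y=-1/10·(-0.047222)+1/4·(-0.250777)≈-0.057972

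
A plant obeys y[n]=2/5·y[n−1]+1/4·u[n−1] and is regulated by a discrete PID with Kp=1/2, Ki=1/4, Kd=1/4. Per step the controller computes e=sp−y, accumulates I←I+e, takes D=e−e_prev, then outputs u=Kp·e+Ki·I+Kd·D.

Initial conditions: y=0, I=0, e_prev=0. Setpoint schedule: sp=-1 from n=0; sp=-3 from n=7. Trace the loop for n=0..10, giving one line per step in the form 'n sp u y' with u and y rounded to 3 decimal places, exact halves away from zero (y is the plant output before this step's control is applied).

(exact arithmetic carried between steps; '≈' marks a value shown rounded to 6 d.p. or computed from one; I and e_prev carry over from the previous line; the table rounds u and y to 3 d.p., halves away from zero)
n=0: y=0, sp=-1, e=sp−y=-1; I=-1, D=e−e_prev=-1; u=1/2·(-1)+1/4·(-1)+1/4·(-1)=-1; next y=2/5·0+1/4·(-1)=-0.25
n=1: y=-0.25, sp=-1, e=sp−y=-0.75; I=-1.75, D=e−e_prev=0.25; u=1/2·(-0.75)+1/4·(-1.75)+1/4·0.25=-0.75; next y=2/5·(-0.25)+1/4·(-0.75)=-0.2875
n=2: y=-0.2875, sp=-1, e=sp−y=-0.7125; I=-2.4625, D=e−e_prev=0.0375; u=1/2·(-0.7125)+1/4·(-2.4625)+1/4·0.0375=-0.9625; next y=2/5·(-0.2875)+1/4·(-0.9625)=-0.355625
n=3: y=-0.355625, sp=-1, e=sp−y=-0.644375; I=-3.106875, D=e−e_prev=0.068125; u=1/2·(-0.644375)+1/4·(-3.106875)+1/4·0.068125=-1.081875; next y=2/5·(-0.355625)+1/4·(-1.081875)≈-0.412719
n=4: y≈-0.412719, sp=-1, e=sp−y≈-0.587281; I≈-3.694156, D=e−e_prev≈0.057094; u=1/2·(-0.587281)+1/4·(-3.694156)+1/4·0.057094≈-1.202906; next y=2/5·(-0.412719)+1/4·(-1.202906)≈-0.465814
n=5: y≈-0.465814, sp=-1, e=sp−y≈-0.534186; I≈-4.228342, D=e−e_prev≈0.053095; u=1/2·(-0.534186)+1/4·(-4.228342)+1/4·0.053095≈-1.310905; next y=2/5·(-0.465814)+1/4·(-1.310905)≈-0.514052
n=6: y≈-0.514052, sp=-1, e=sp−y≈-0.485948; I≈-4.714290, D=e−e_prev≈0.048238; u=1/2·(-0.485948)+1/4·(-4.714290)+1/4·0.048238≈-1.409487; next y=2/5·(-0.514052)+1/4·(-1.409487)≈-0.557993
n=7: y≈-0.557993, sp=-3, e=sp−y≈-2.442007; I≈-7.156298, D=e−e_prev≈-1.956059; u=1/2·(-2.442007)+1/4·(-7.156298)+1/4·(-1.956059)≈-3.499093; next y=2/5·(-0.557993)+1/4·(-3.499093)≈-1.097970
n=8: y≈-1.097970, sp=-3, e=sp−y≈-1.902030; I≈-9.058328, D=e−e_prev≈0.539978; u=1/2·(-1.902030)+1/4·(-9.058328)+1/4·0.539978≈-3.080602; next y=2/5·(-1.097970)+1/4·(-3.080602)≈-1.209339
n=9: y≈-1.209339, sp=-3, e=sp−y≈-1.790661; I≈-10.848989, D=e−e_prev≈0.111368; u=1/2·(-1.790661)+1/4·(-10.848989)+1/4·0.111368≈-3.579736; next y=2/5·(-1.209339)+1/4·(-3.579736)≈-1.378669
n=10: y≈-1.378669, sp=-3, e=sp−y≈-1.621331; I≈-12.470319, D=e−e_prev≈0.169331; u=1/2·(-1.621331)+1/4·(-12.470319)+1/4·0.169331≈-3.885912; next y=2/5·(-1.378669)+1/4·(-3.885912)≈-1.522946

0 -1 -1.000 0.000
1 -1 -0.750 -0.250
2 -1 -0.963 -0.288
3 -1 -1.082 -0.356
4 -1 -1.203 -0.413
5 -1 -1.311 -0.466
6 -1 -1.409 -0.514
7 -3 -3.499 -0.558
8 -3 -3.081 -1.098
9 -3 -3.580 -1.209
10 -3 -3.886 -1.379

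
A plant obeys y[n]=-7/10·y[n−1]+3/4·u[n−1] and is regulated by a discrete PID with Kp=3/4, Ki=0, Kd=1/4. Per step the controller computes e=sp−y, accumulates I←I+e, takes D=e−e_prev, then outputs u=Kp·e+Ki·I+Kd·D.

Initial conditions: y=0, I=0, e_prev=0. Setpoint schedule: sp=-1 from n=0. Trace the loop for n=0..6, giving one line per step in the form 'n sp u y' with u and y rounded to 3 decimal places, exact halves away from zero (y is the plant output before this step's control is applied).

0 -1 -1.000 0.000
1 -1 0.000 -0.750
2 -1 -1.463 0.525
3 -1 0.846 -1.464
4 -1 -2.775 1.659
5 -1 2.908 -3.243
6 -1 -6.012 4.451

(exact arithmetic carried between steps; '≈' marks a value shown rounded to 6 d.p. or computed from one; I and e_prev carry over from the previous line; the table rounds u and y to 3 d.p., halves away from zero)
n=0: y=0, sp=-1, e=sp−y=-1; I=-1, D=e−e_prev=-1; u=3/4·(-1)+0·(-1)+1/4·(-1)=-1; next y=-7/10·0+3/4·(-1)=-0.75
n=1: y=-0.75, sp=-1, e=sp−y=-0.25; I=-1.25, D=e−e_prev=0.75; u=3/4·(-0.25)+0·(-1.25)+1/4·0.75=0; next y=-7/10·(-0.75)+3/4·0=0.525
n=2: y=0.525, sp=-1, e=sp−y=-1.525; I=-2.775, D=e−e_prev=-1.275; u=3/4·(-1.525)+0·(-2.775)+1/4·(-1.275)=-1.4625; next y=-7/10·0.525+3/4·(-1.4625)=-1.464375
n=3: y=-1.464375, sp=-1, e=sp−y=0.464375; I=-2.310625, D=e−e_prev=1.989375; u=3/4·0.464375+0·(-2.310625)+1/4·1.989375=0.845625; next y=-7/10·(-1.464375)+3/4·0.845625≈1.659281
n=4: y≈1.659281, sp=-1, e=sp−y≈-2.659281; I≈-4.969906, D=e−e_prev≈-3.123656; u=3/4·(-2.659281)+0·(-4.969906)+1/4·(-3.123656)≈-2.775375; next y=-7/10·1.659281+3/4·(-2.775375)≈-3.243028
n=5: y≈-3.243028, sp=-1, e=sp−y≈2.243028; I≈-2.726878, D=e−e_prev≈4.902309; u=3/4·2.243028+0·(-2.726878)+1/4·4.902309≈2.907848; next y=-7/10·(-3.243028)+3/4·2.907848≈4.451006
n=6: y≈4.451006, sp=-1, e=sp−y≈-5.451006; I≈-8.177884, D=e−e_prev≈-7.694034; u=3/4·(-5.451006)+0·(-8.177884)+1/4·(-7.694034)≈-6.011763; next y=-7/10·4.451006+3/4·(-6.011763)≈-7.624526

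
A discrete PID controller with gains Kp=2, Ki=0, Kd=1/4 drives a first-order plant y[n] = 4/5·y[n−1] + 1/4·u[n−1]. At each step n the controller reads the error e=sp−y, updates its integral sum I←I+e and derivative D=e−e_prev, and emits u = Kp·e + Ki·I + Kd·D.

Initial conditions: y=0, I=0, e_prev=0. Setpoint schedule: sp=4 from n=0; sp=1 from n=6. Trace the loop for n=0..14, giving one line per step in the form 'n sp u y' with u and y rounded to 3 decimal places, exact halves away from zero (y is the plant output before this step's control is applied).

(exact arithmetic carried between steps; '≈' marks a value shown rounded to 6 d.p. or computed from one; I and e_prev carry over from the previous line; the table rounds u and y to 3 d.p., halves away from zero)
n=0: y=0, sp=4, e=sp−y=4; I=4, D=e−e_prev=4; u=2·4+0·4+1/4·4=9; next y=4/5·0+1/4·9=2.25
n=1: y=2.25, sp=4, e=sp−y=1.75; I=5.75, D=e−e_prev=-2.25; u=2·1.75+0·5.75+1/4·(-2.25)=2.9375; next y=4/5·2.25+1/4·2.9375=2.534375
n=2: y=2.534375, sp=4, e=sp−y=1.465625; I=7.215625, D=e−e_prev=-0.284375; u=2·1.465625+0·7.215625+1/4·(-0.284375)≈2.860156; next y=4/5·2.534375+1/4·2.860156≈2.742539
n=3: y≈2.742539, sp=4, e=sp−y≈1.257461; I≈8.473086, D=e−e_prev≈-0.208164; u=2·1.257461+0·8.473086+1/4·(-0.208164)≈2.462881; next y=4/5·2.742539+1/4·2.462881≈2.809751
n=4: y≈2.809751, sp=4, e=sp−y≈1.190249; I≈9.663334, D=e−e_prev≈-0.067212; u=2·1.190249+0·9.663334+1/4·(-0.067212)≈2.363694; next y=4/5·2.809751+1/4·2.363694≈2.838725
n=5: y≈2.838725, sp=4, e=sp−y≈1.161275; I≈10.824610, D=e−e_prev≈-0.028973; u=2·1.161275+0·10.824610+1/4·(-0.028973)≈2.315307; next y=4/5·2.838725+1/4·2.315307≈2.849807
n=6: y≈2.849807, sp=1, e=sp−y≈-1.849807; I≈8.974803, D=e−e_prev≈-3.011082; u=2·(-1.849807)+0·8.974803+1/4·(-3.011082)≈-4.452384; next y=4/5·2.849807+1/4·(-4.452384)≈1.166749
n=7: y≈1.166749, sp=1, e=sp−y≈-0.166749; I≈8.808054, D=e−e_prev≈1.683057; u=2·(-0.166749)+0·8.808054+1/4·1.683057≈0.087266; next y=4/5·1.166749+1/4·0.087266≈0.955216
n=8: y≈0.955216, sp=1, e=sp−y≈0.044784; I≈8.852838, D=e−e_prev≈0.211533; u=2·0.044784+0·8.852838+1/4·0.211533≈0.142452; next y=4/5·0.955216+1/4·0.142452≈0.799786
n=9: y≈0.799786, sp=1, e=sp−y≈0.200214; I≈9.053052, D=e−e_prev≈0.155430; u=2·0.200214+0·9.053052+1/4·0.155430≈0.439286; next y=4/5·0.799786+1/4·0.439286≈0.749650
n=10: y≈0.749650, sp=1, e=sp−y≈0.250350; I≈9.303402, D=e−e_prev≈0.050136; u=2·0.250350+0·9.303402+1/4·0.050136≈0.513234; next y=4/5·0.749650+1/4·0.513234≈0.728028
n=11: y≈0.728028, sp=1, e=sp−y≈0.271972; I≈9.575374, D=e−e_prev≈0.021622; u=2·0.271972+0·9.575374+1/4·0.021622≈0.549348; next y=4/5·0.728028+1/4·0.549348≈0.719760
n=12: y≈0.719760, sp=1, e=sp−y≈0.280240; I≈9.855614, D=e−e_prev≈0.008269; u=2·0.280240+0·9.855614+1/4·0.008269≈0.562547; next y=4/5·0.719760+1/4·0.562547≈0.716445
n=13: y≈0.716445, sp=1, e=sp−y≈0.283555; I≈10.139169, D=e−e_prev≈0.003315; u=2·0.283555+0·10.139169+1/4·0.003315≈0.567939; next y=4/5·0.716445+1/4·0.567939≈0.715141
n=14: y≈0.715141, sp=1, e=sp−y≈0.284859; I≈10.424029, D=e−e_prev≈0.001304; u=2·0.284859+0·10.424029+1/4·0.001304≈0.570045; next y=4/5·0.715141+1/4·0.570045≈0.714624

0 4 9.000 0.000
1 4 2.938 2.250
2 4 2.860 2.534
3 4 2.463 2.743
4 4 2.364 2.810
5 4 2.315 2.839
6 1 -4.452 2.850
7 1 0.087 1.167
8 1 0.142 0.955
9 1 0.439 0.800
10 1 0.513 0.750
11 1 0.549 0.728
12 1 0.563 0.720
13 1 0.568 0.716
14 1 0.570 0.715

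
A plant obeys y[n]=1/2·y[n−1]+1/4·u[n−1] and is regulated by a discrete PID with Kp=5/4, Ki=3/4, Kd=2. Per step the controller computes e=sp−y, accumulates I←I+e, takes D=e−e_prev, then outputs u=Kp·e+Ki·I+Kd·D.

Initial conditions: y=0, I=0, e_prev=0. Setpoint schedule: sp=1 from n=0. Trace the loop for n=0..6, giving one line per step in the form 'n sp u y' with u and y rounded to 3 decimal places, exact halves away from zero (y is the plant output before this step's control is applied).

0 1 4.000 0.000
1 1 -1.250 1.000
2 1 4.000 0.188
3 1 -0.641 1.094
4 1 3.930 0.387
5 1 -0.181 1.176
6 1 3.798 0.543

(exact arithmetic carried between steps; '≈' marks a value shown rounded to 6 d.p. or computed from one; I and e_prev carry over from the previous line; the table rounds u and y to 3 d.p., halves away from zero)
n=0: y=0, sp=1, e=sp−y=1; I=1, D=e−e_prev=1; u=5/4·1+3/4·1+2·1=4; next y=1/2·0+1/4·4=1
n=1: y=1, sp=1, e=sp−y=0; I=1, D=e−e_prev=-1; u=5/4·0+3/4·1+2·(-1)=-1.25; next y=1/2·1+1/4·(-1.25)=0.1875
n=2: y=0.1875, sp=1, e=sp−y=0.8125; I=1.8125, D=e−e_prev=0.8125; u=5/4·0.8125+3/4·1.8125+2·0.8125=4; next y=1/2·0.1875+1/4·4=1.09375
n=3: y=1.09375, sp=1, e=sp−y=-0.09375; I=1.71875, D=e−e_prev=-0.90625; u=5/4·(-0.09375)+3/4·1.71875+2·(-0.90625)=-0.640625; next y=1/2·1.09375+1/4·(-0.640625)≈0.386719
n=4: y≈0.386719, sp=1, e=sp−y≈0.613281; I≈2.332031, D=e−e_prev≈0.707031; u=5/4·0.613281+3/4·2.332031+2·0.707031≈3.929688; next y=1/2·0.386719+1/4·3.929688≈1.175781
n=5: y≈1.175781, sp=1, e=sp−y≈-0.175781; I≈2.15625, D=e−e_prev≈-0.789063; u=5/4·(-0.175781)+3/4·2.15625+2·(-0.789063)≈-0.180664; next y=1/2·1.175781+1/4·(-0.180664)≈0.542725
n=6: y≈0.542725, sp=1, e=sp−y≈0.457275; I≈2.613525, D=e−e_prev≈0.633057; u=5/4·0.457275+3/4·2.613525+2·0.633057≈3.797852; next y=1/2·0.542725+1/4·3.797852≈1.220825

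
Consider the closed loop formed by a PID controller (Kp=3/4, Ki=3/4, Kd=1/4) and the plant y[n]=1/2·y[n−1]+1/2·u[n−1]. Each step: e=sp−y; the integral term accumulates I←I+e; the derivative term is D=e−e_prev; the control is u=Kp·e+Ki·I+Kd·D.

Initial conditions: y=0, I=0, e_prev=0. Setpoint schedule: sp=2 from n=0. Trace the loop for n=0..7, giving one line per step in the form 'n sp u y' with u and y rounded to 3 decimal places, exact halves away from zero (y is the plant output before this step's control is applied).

(exact arithmetic carried between steps; '≈' marks a value shown rounded to 6 d.p. or computed from one; I and e_prev carry over from the previous line; the table rounds u and y to 3 d.p., halves away from zero)
n=0: y=0, sp=2, e=sp−y=2; I=2, D=e−e_prev=2; u=3/4·2+3/4·2+1/4·2=3.5; next y=1/2·0+1/2·3.5=1.75
n=1: y=1.75, sp=2, e=sp−y=0.25; I=2.25, D=e−e_prev=-1.75; u=3/4·0.25+3/4·2.25+1/4·(-1.75)=1.4375; next y=1/2·1.75+1/2·1.4375=1.59375
n=2: y=1.59375, sp=2, e=sp−y=0.40625; I=2.65625, D=e−e_prev=0.15625; u=3/4·0.40625+3/4·2.65625+1/4·0.15625≈2.335938; next y=1/2·1.59375+1/2·2.335938≈1.964844
n=3: y≈1.964844, sp=2, e=sp−y≈0.035156; I≈2.691406, D=e−e_prev≈-0.371094; u=3/4·0.035156+3/4·2.691406+1/4·(-0.371094)≈1.952148; next y=1/2·1.964844+1/2·1.952148≈1.958496
n=4: y≈1.958496, sp=2, e=sp−y≈0.041504; I≈2.732910, D=e−e_prev≈0.006348; u=3/4·0.041504+3/4·2.732910+1/4·0.006348≈2.082397; next y=1/2·1.958496+1/2·2.082397≈2.020447
n=5: y≈2.020447, sp=2, e=sp−y≈-0.020447; I≈2.712463, D=e−e_prev≈-0.061951; u=3/4·(-0.020447)+3/4·2.712463+1/4·(-0.061951)≈2.003525; next y=1/2·2.020447+1/2·2.003525≈2.011986
n=6: y≈2.011986, sp=2, e=sp−y≈-0.011986; I≈2.700478, D=e−e_prev≈0.008461; u=3/4·(-0.011986)+3/4·2.700478+1/4·0.008461≈2.018484; next y=1/2·2.011986+1/2·2.018484≈2.015235
n=7: y≈2.015235, sp=2, e=sp−y≈-0.015235; I≈2.685243, D=e−e_prev≈-0.003249; u=3/4·(-0.015235)+3/4·2.685243+1/4·(-0.003249)≈2.001693; next y=1/2·2.015235+1/2·2.001693≈2.008464

0 2 3.500 0.000
1 2 1.438 1.750
2 2 2.336 1.594
3 2 1.952 1.965
4 2 2.082 1.958
5 2 2.004 2.020
6 2 2.018 2.012
7 2 2.002 2.015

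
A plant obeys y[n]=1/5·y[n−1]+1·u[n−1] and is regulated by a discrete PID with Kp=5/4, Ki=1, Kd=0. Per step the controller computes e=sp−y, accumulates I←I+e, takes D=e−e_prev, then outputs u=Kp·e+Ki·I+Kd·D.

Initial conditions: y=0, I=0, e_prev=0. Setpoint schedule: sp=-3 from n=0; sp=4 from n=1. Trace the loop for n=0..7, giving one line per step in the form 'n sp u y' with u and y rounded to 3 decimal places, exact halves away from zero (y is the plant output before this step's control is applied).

(exact arithmetic carried between steps; '≈' marks a value shown rounded to 6 d.p. or computed from one; I and e_prev carry over from the previous line; the table rounds u and y to 3 d.p., halves away from zero)
n=0: y=0, sp=-3, e=sp−y=-3; I=-3, D=e−e_prev=-3; u=5/4·(-3)+1·(-3)+0·(-3)=-6.75; next y=1/5·0+1·(-6.75)=-6.75
n=1: y=-6.75, sp=4, e=sp−y=10.75; I=7.75, D=e−e_prev=13.75; u=5/4·10.75+1·7.75+0·13.75=21.1875; next y=1/5·(-6.75)+1·21.1875=19.8375
n=2: y=19.8375, sp=4, e=sp−y=-15.8375; I=-8.0875, D=e−e_prev=-26.5875; u=5/4·(-15.8375)+1·(-8.0875)+0·(-26.5875)=-27.884375; next y=1/5·19.8375+1·(-27.884375)=-23.916875
n=3: y=-23.916875, sp=4, e=sp−y=27.916875; I=19.829375, D=e−e_prev=43.754375; u=5/4·27.916875+1·19.829375+0·43.754375≈54.725469; next y=1/5·(-23.916875)+1·54.725469≈49.942094
n=4: y≈49.942094, sp=4, e=sp−y≈-45.942094; I≈-26.112719, D=e−e_prev≈-73.858969; u=5/4·(-45.942094)+1·(-26.112719)+0·(-73.858969)≈-83.540336; next y=1/5·49.942094+1·(-83.540336)≈-73.551917
n=5: y≈-73.551917, sp=4, e=sp−y≈77.551917; I≈51.439198, D=e−e_prev≈123.494011; u=5/4·77.551917+1·51.439198+0·123.494011≈148.379095; next y=1/5·(-73.551917)+1·148.379095≈133.668711
n=6: y≈133.668711, sp=4, e=sp−y≈-129.668711; I≈-78.229513, D=e−e_prev≈-207.220629; u=5/4·(-129.668711)+1·(-78.229513)+0·(-207.220629)≈-240.315402; next y=1/5·133.668711+1·(-240.315402)≈-213.581660
n=7: y≈-213.581660, sp=4, e=sp−y≈217.581660; I≈139.352147, D=e−e_prev≈347.250372; u=5/4·217.581660+1·139.352147+0·347.250372≈411.329222; next y=1/5·(-213.581660)+1·411.329222≈368.612890

0 -3 -6.750 0.000
1 4 21.188 -6.750
2 4 -27.884 19.838
3 4 54.725 -23.917
4 4 -83.540 49.942
5 4 148.379 -73.552
6 4 -240.315 133.669
7 4 411.329 -213.582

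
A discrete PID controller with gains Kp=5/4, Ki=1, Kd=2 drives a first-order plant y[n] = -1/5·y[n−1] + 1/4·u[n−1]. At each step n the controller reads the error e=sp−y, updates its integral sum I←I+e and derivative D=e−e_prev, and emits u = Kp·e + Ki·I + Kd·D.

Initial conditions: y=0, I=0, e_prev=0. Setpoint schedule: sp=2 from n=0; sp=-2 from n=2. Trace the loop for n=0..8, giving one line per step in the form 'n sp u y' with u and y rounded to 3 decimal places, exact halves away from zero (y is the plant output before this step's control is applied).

0 2 8.500 0.000
1 2 -2.531 2.125
2 -2 -1.879 -1.058
3 -2 -4.585 -0.258
4 -2 -1.173 -1.095
5 -2 -8.088 -0.074
6 -2 0.241 -2.007
7 -2 -14.109 0.462
8 -2 5.712 -3.620

(exact arithmetic carried between steps; '≈' marks a value shown rounded to 6 d.p. or computed from one; I and e_prev carry over from the previous line; the table rounds u and y to 3 d.p., halves away from zero)
n=0: y=0, sp=2, e=sp−y=2; I=2, D=e−e_prev=2; u=5/4·2+1·2+2·2=8.5; next y=-1/5·0+1/4·8.5=2.125
n=1: y=2.125, sp=2, e=sp−y=-0.125; I=1.875, D=e−e_prev=-2.125; u=5/4·(-0.125)+1·1.875+2·(-2.125)=-2.53125; next y=-1/5·2.125+1/4·(-2.53125)≈-1.057813
n=2: y≈-1.057813, sp=-2, e=sp−y≈-0.942188; I≈0.932813, D=e−e_prev≈-0.817188; u=5/4·(-0.942188)+1·0.932813+2·(-0.817188)≈-1.879297; next y=-1/5·(-1.057813)+1/4·(-1.879297)≈-0.258262
n=3: y≈-0.258262, sp=-2, e=sp−y≈-1.741738; I≈-0.808926, D=e−e_prev≈-0.799551; u=5/4·(-1.741738)+1·(-0.808926)+2·(-0.799551)≈-4.585200; next y=-1/5·(-0.258262)+1/4·(-4.585200)≈-1.094648
n=4: y≈-1.094648, sp=-2, e=sp−y≈-0.905352; I≈-1.714278, D=e−e_prev≈0.836386; u=5/4·(-0.905352)+1·(-1.714278)+2·0.836386≈-1.173196; next y=-1/5·(-1.094648)+1/4·(-1.173196)≈-0.074370
n=5: y≈-0.074370, sp=-2, e=sp−y≈-1.925630; I≈-3.639908, D=e−e_prev≈-1.020278; u=5/4·(-1.925630)+1·(-3.639908)+2·(-1.020278)≈-8.087503; next y=-1/5·(-0.074370)+1/4·(-8.087503)≈-2.007002
n=6: y≈-2.007002, sp=-2, e=sp−y≈0.007002; I≈-3.632907, D=e−e_prev≈1.932632; u=5/4·0.007002+1·(-3.632907)+2·1.932632≈0.241110; next y=-1/5·(-2.007002)+1/4·0.241110≈0.461678
n=7: y≈0.461678, sp=-2, e=sp−y≈-2.461678; I≈-6.094585, D=e−e_prev≈-2.468680; u=5/4·(-2.461678)+1·(-6.094585)+2·(-2.468680)≈-14.109041; next y=-1/5·0.461678+1/4·(-14.109041)≈-3.619596
n=8: y≈-3.619596, sp=-2, e=sp−y≈1.619596; I≈-4.474989, D=e−e_prev≈4.081274; u=5/4·1.619596+1·(-4.474989)+2·4.081274≈5.712053; next y=-1/5·(-3.619596)+1/4·5.712053≈2.151933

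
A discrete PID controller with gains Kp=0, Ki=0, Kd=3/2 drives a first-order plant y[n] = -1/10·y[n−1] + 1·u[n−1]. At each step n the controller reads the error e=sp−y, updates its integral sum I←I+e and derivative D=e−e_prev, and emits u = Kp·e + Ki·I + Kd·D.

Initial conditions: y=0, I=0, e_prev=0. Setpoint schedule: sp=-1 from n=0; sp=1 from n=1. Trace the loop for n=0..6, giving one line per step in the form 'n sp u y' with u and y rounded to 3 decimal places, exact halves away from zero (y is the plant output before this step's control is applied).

(exact arithmetic carried between steps; '≈' marks a value shown rounded to 6 d.p. or computed from one; I and e_prev carry over from the previous line; the table rounds u and y to 3 d.p., halves away from zero)
n=0: y=0, sp=-1, e=sp−y=-1; I=-1, D=e−e_prev=-1; u=0·(-1)+0·(-1)+3/2·(-1)=-1.5; next y=-1/10·0+1·(-1.5)=-1.5
n=1: y=-1.5, sp=1, e=sp−y=2.5; I=1.5, D=e−e_prev=3.5; u=0·2.5+0·1.5+3/2·3.5=5.25; next y=-1/10·(-1.5)+1·5.25=5.4
n=2: y=5.4, sp=1, e=sp−y=-4.4; I=-2.9, D=e−e_prev=-6.9; u=0·(-4.4)+0·(-2.9)+3/2·(-6.9)=-10.35; next y=-1/10·5.4+1·(-10.35)=-10.89
n=3: y=-10.89, sp=1, e=sp−y=11.89; I=8.99, D=e−e_prev=16.29; u=0·11.89+0·8.99+3/2·16.29=24.435; next y=-1/10·(-10.89)+1·24.435=25.524
n=4: y=25.524, sp=1, e=sp−y=-24.524; I=-15.534, D=e−e_prev=-36.414; u=0·(-24.524)+0·(-15.534)+3/2·(-36.414)=-54.621; next y=-1/10·25.524+1·(-54.621)=-57.1734
n=5: y=-57.1734, sp=1, e=sp−y=58.1734; I=42.6394, D=e−e_prev=82.6974; u=0·58.1734+0·42.6394+3/2·82.6974=124.0461; next y=-1/10·(-57.1734)+1·124.0461=129.76344
n=6: y=129.76344, sp=1, e=sp−y=-128.76344; I=-86.12404, D=e−e_prev=-186.93684; u=0·(-128.76344)+0·(-86.12404)+3/2·(-186.93684)=-280.40526; next y=-1/10·129.76344+1·(-280.40526)=-293.381604

0 -1 -1.500 0.000
1 1 5.250 -1.500
2 1 -10.350 5.400
3 1 24.435 -10.890
4 1 -54.621 25.524
5 1 124.046 -57.173
6 1 -280.405 129.763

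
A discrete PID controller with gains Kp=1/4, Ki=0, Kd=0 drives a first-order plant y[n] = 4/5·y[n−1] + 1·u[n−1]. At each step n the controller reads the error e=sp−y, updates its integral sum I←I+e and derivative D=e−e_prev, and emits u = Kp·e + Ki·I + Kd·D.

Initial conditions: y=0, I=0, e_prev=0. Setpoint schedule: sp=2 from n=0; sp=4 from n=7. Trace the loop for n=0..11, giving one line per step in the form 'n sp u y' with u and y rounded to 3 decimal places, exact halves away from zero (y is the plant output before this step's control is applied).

0 2 0.500 0.000
1 2 0.375 0.500
2 2 0.306 0.775
3 2 0.268 0.926
4 2 0.248 1.009
5 2 0.236 1.055
6 2 0.230 1.080
7 4 0.726 1.094
8 4 0.600 1.602
9 4 0.530 1.881
10 4 0.491 2.035
11 4 0.470 2.119

(exact arithmetic carried between steps; '≈' marks a value shown rounded to 6 d.p. or computed from one; I and e_prev carry over from the previous line; the table rounds u and y to 3 d.p., halves away from zero)
n=0: y=0, sp=2, e=sp−y=2; I=2, D=e−e_prev=2; u=1/4·2+0·2+0·2=0.5; next y=4/5·0+1·0.5=0.5
n=1: y=0.5, sp=2, e=sp−y=1.5; I=3.5, D=e−e_prev=-0.5; u=1/4·1.5+0·3.5+0·(-0.5)=0.375; next y=4/5·0.5+1·0.375=0.775
n=2: y=0.775, sp=2, e=sp−y=1.225; I=4.725, D=e−e_prev=-0.275; u=1/4·1.225+0·4.725+0·(-0.275)=0.30625; next y=4/5·0.775+1·0.30625=0.92625
n=3: y=0.92625, sp=2, e=sp−y=1.07375; I=5.79875, D=e−e_prev=-0.15125; u=1/4·1.07375+0·5.79875+0·(-0.15125)≈0.268438; next y=4/5·0.92625+1·0.268438≈1.009438
n=4: y≈1.009438, sp=2, e=sp−y≈0.990563; I≈6.789313, D=e−e_prev≈-0.083188; u=1/4·0.990563+0·6.789313+0·(-0.083188)≈0.247641; next y=4/5·1.009438+1·0.247641≈1.055191
n=5: y≈1.055191, sp=2, e=sp−y≈0.944809; I≈7.734122, D=e−e_prev≈-0.045753; u=1/4·0.944809+0·7.734122+0·(-0.045753)≈0.236202; next y=4/5·1.055191+1·0.236202≈1.080355
n=6: y≈1.080355, sp=2, e=sp−y≈0.919645; I≈8.653767, D=e−e_prev≈-0.025164; u=1/4·0.919645+0·8.653767+0·(-0.025164)≈0.229911; next y=4/5·1.080355+1·0.229911≈1.094195
n=7: y≈1.094195, sp=4, e=sp−y≈2.905805; I≈11.559572, D=e−e_prev≈1.986160; u=1/4·2.905805+0·11.559572+0·1.986160≈0.726451; next y=4/5·1.094195+1·0.726451≈1.601807
n=8: y≈1.601807, sp=4, e=sp−y≈2.398193; I≈13.957765, D=e−e_prev≈-0.507612; u=1/4·2.398193+0·13.957765+0·(-0.507612)≈0.599548; next y=4/5·1.601807+1·0.599548≈1.880994
n=9: y≈1.880994, sp=4, e=sp−y≈2.119006; I≈16.076770, D=e−e_prev≈-0.279187; u=1/4·2.119006+0·16.076770+0·(-0.279187)≈0.529751; next y=4/5·1.880994+1·0.529751≈2.034547
n=10: y≈2.034547, sp=4, e=sp−y≈1.965453; I≈18.042224, D=e−e_prev≈-0.153553; u=1/4·1.965453+0·18.042224+0·(-0.153553)≈0.491363; next y=4/5·2.034547+1·0.491363≈2.119001
n=11: y≈2.119001, sp=4, e=sp−y≈1.880999; I≈19.923223, D=e−e_prev≈-0.084454; u=1/4·1.880999+0·19.923223+0·(-0.084454)≈0.470250; next y=4/5·2.119001+1·0.470250≈2.165450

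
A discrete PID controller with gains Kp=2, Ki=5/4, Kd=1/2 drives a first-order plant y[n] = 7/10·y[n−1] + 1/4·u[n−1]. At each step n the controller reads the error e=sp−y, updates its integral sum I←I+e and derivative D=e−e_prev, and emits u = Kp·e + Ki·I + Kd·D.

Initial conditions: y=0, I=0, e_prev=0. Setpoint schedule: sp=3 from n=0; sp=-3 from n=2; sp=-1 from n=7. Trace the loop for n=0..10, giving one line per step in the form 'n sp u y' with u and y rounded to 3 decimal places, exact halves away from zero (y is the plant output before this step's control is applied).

0 3 11.250 0.000
1 3 2.953 2.813
2 -3 -17.511 2.707
3 -3 -2.236 -2.483
4 -3 -6.174 -2.297
5 -3 -3.756 -3.151
6 -3 -4.018 -3.145
7 -1 3.895 -3.206
8 -1 -1.636 -1.270
9 -1 -0.226 -1.298
10 -1 -1.116 -0.965

(exact arithmetic carried between steps; '≈' marks a value shown rounded to 6 d.p. or computed from one; I and e_prev carry over from the previous line; the table rounds u and y to 3 d.p., halves away from zero)
n=0: y=0, sp=3, e=sp−y=3; I=3, D=e−e_prev=3; u=2·3+5/4·3+1/2·3=11.25; next y=7/10·0+1/4·11.25=2.8125
n=1: y=2.8125, sp=3, e=sp−y=0.1875; I=3.1875, D=e−e_prev=-2.8125; u=2·0.1875+5/4·3.1875+1/2·(-2.8125)=2.953125; next y=7/10·2.8125+1/4·2.953125≈2.707031
n=2: y≈2.707031, sp=-3, e=sp−y≈-5.707031; I≈-2.519531, D=e−e_prev≈-5.894531; u=2·(-5.707031)+5/4·(-2.519531)+1/2·(-5.894531)≈-17.510742; next y=7/10·2.707031+1/4·(-17.510742)≈-2.482764
n=3: y≈-2.482764, sp=-3, e=sp−y≈-0.517236; I≈-3.036768, D=e−e_prev≈5.189795; u=2·(-0.517236)+5/4·(-3.036768)+1/2·5.189795≈-2.235535; next y=7/10·(-2.482764)+1/4·(-2.235535)≈-2.296818
n=4: y≈-2.296818, sp=-3, e=sp−y≈-0.703182; I≈-3.739949, D=e−e_prev≈-0.185945; u=2·(-0.703182)+5/4·(-3.739949)+1/2·(-0.185945)≈-6.174273; next y=7/10·(-2.296818)+1/4·(-6.174273)≈-3.151341
n=5: y≈-3.151341, sp=-3, e=sp−y≈0.151341; I≈-3.588608, D=e−e_prev≈0.854523; u=2·0.151341+5/4·(-3.588608)+1/2·0.854523≈-3.755817; next y=7/10·(-3.151341)+1/4·(-3.755817)≈-3.144893
n=6: y≈-3.144893, sp=-3, e=sp−y≈0.144893; I≈-3.443715, D=e−e_prev≈-0.006448; u=2·0.144893+5/4·(-3.443715)+1/2·(-0.006448)≈-4.018082; next y=7/10·(-3.144893)+1/4·(-4.018082)≈-3.205946
n=7: y≈-3.205946, sp=-1, e=sp−y≈2.205946; I≈-1.237770, D=e−e_prev≈2.061053; u=2·2.205946+5/4·(-1.237770)+1/2·2.061053≈3.895205; next y=7/10·(-3.205946)+1/4·3.895205≈-1.270361
n=8: y≈-1.270361, sp=-1, e=sp−y≈0.270361; I≈-0.967409, D=e−e_prev≈-1.935585; u=2·0.270361+5/4·(-0.967409)+1/2·(-1.935585)≈-1.636333; next y=7/10·(-1.270361)+1/4·(-1.636333)≈-1.298336
n=9: y≈-1.298336, sp=-1, e=sp−y≈0.298336; I≈-0.669074, D=e−e_prev≈0.027975; u=2·0.298336+5/4·(-0.669074)+1/2·0.027975≈-0.225683; next y=7/10·(-1.298336)+1/4·(-0.225683)≈-0.965256
n=10: y≈-0.965256, sp=-1, e=sp−y≈-0.034744; I≈-0.703818, D=e−e_prev≈-0.333080; u=2·(-0.034744)+5/4·(-0.703818)+1/2·(-0.333080)≈-1.115801; next y=7/10·(-0.965256)+1/4·(-1.115801)≈-0.954629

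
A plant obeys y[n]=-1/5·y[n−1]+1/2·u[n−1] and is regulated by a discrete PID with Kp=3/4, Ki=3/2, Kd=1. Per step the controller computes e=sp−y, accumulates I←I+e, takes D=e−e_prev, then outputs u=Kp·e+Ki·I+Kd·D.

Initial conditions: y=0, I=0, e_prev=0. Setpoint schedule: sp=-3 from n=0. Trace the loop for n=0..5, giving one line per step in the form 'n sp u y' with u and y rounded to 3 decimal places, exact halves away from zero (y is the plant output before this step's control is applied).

0 -3 -9.750 0.000
1 -3 4.594 -4.875
2 -3 -23.946 3.272
3 -3 26.466 -12.627
4 -3 -67.246 15.758
5 -3 103.735 -36.775

(exact arithmetic carried between steps; '≈' marks a value shown rounded to 6 d.p. or computed from one; I and e_prev carry over from the previous line; the table rounds u and y to 3 d.p., halves away from zero)
n=0: y=0, sp=-3, e=sp−y=-3; I=-3, D=e−e_prev=-3; u=3/4·(-3)+3/2·(-3)+1·(-3)=-9.75; next y=-1/5·0+1/2·(-9.75)=-4.875
n=1: y=-4.875, sp=-3, e=sp−y=1.875; I=-1.125, D=e−e_prev=4.875; u=3/4·1.875+3/2·(-1.125)+1·4.875=4.59375; next y=-1/5·(-4.875)+1/2·4.59375=3.271875
n=2: y=3.271875, sp=-3, e=sp−y=-6.271875; I=-7.396875, D=e−e_prev=-8.146875; u=3/4·(-6.271875)+3/2·(-7.396875)+1·(-8.146875)≈-23.946094; next y=-1/5·3.271875+1/2·(-23.946094)≈-12.627422
n=3: y≈-12.627422, sp=-3, e=sp−y≈9.627422; I≈2.230547, D=e−e_prev≈15.899297; u=3/4·9.627422+3/2·2.230547+1·15.899297≈26.465684; next y=-1/5·(-12.627422)+1/2·26.465684≈15.758326
n=4: y≈15.758326, sp=-3, e=sp−y≈-18.758326; I≈-16.527779, D=e−e_prev≈-28.385748; u=3/4·(-18.758326)+3/2·(-16.527779)+1·(-28.385748)≈-67.246162; next y=-1/5·15.758326+1/2·(-67.246162)≈-36.774746
n=5: y≈-36.774746, sp=-3, e=sp−y≈33.774746; I≈17.246967, D=e−e_prev≈52.533072; u=3/4·33.774746+3/2·17.246967+1·52.533072≈103.734582; next y=-1/5·(-36.774746)+1/2·103.734582≈59.222240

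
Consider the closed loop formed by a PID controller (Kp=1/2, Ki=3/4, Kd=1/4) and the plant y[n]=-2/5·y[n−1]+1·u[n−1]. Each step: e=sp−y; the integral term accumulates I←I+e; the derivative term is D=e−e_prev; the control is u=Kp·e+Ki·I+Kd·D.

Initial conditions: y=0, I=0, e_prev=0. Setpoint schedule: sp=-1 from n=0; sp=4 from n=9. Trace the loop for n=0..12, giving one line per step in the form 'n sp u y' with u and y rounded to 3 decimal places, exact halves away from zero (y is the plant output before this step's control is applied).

0 -1 -1.500 0.000
1 -1 0.250 -1.500
2 -1 -3.275 0.850
3 -1 2.623 -3.615
4 -1 -8.058 4.069
5 -1 10.692 -9.685
6 -1 -22.609 14.566
7 -1 36.282 -28.436
8 -1 -68.030 47.656
9 4 124.124 -87.093
10 4 -211.575 158.962
11 4 384.899 -275.159
12 4 -669.445 494.963

(exact arithmetic carried between steps; '≈' marks a value shown rounded to 6 d.p. or computed from one; I and e_prev carry over from the previous line; the table rounds u and y to 3 d.p., halves away from zero)
n=0: y=0, sp=-1, e=sp−y=-1; I=-1, D=e−e_prev=-1; u=1/2·(-1)+3/4·(-1)+1/4·(-1)=-1.5; next y=-2/5·0+1·(-1.5)=-1.5
n=1: y=-1.5, sp=-1, e=sp−y=0.5; I=-0.5, D=e−e_prev=1.5; u=1/2·0.5+3/4·(-0.5)+1/4·1.5=0.25; next y=-2/5·(-1.5)+1·0.25=0.85
n=2: y=0.85, sp=-1, e=sp−y=-1.85; I=-2.35, D=e−e_prev=-2.35; u=1/2·(-1.85)+3/4·(-2.35)+1/4·(-2.35)=-3.275; next y=-2/5·0.85+1·(-3.275)=-3.615
n=3: y=-3.615, sp=-1, e=sp−y=2.615; I=0.265, D=e−e_prev=4.465; u=1/2·2.615+3/4·0.265+1/4·4.465=2.6225; next y=-2/5·(-3.615)+1·2.6225=4.0685
n=4: y=4.0685, sp=-1, e=sp−y=-5.0685; I=-4.8035, D=e−e_prev=-7.6835; u=1/2·(-5.0685)+3/4·(-4.8035)+1/4·(-7.6835)=-8.05775; next y=-2/5·4.0685+1·(-8.05775)=-9.68515
n=5: y=-9.68515, sp=-1, e=sp−y=8.68515; I=3.88165, D=e−e_prev=13.75365; u=1/2·8.68515+3/4·3.88165+1/4·13.75365=10.692225; next y=-2/5·(-9.68515)+1·10.692225=14.566285
n=6: y=14.566285, sp=-1, e=sp−y=-15.566285; I=-11.684635, D=e−e_prev=-24.251435; u=1/2·(-15.566285)+3/4·(-11.684635)+1/4·(-24.251435)≈-22.609478; next y=-2/5·14.566285+1·(-22.609478)≈-28.435992
n=7: y≈-28.435992, sp=-1, e=sp−y≈27.435992; I≈15.751357, D=e−e_prev≈43.002277; u=1/2·27.435992+3/4·15.751357+1/4·43.002277≈36.282082; next y=-2/5·(-28.435992)+1·36.282082≈47.656479
n=8: y≈47.656479, sp=-1, e=sp−y≈-48.656479; I≈-32.905122, D=e−e_prev≈-76.092470; u=1/2·(-48.656479)+3/4·(-32.905122)+1/4·(-76.092470)≈-68.030199; next y=-2/5·47.656479+1·(-68.030199)≈-87.092790
n=9: y≈-87.092790, sp=4, e=sp−y≈91.092790; I≈58.187668, D=e−e_prev≈139.749269; u=1/2·91.092790+3/4·58.187668+1/4·139.749269≈124.124463; next y=-2/5·(-87.092790)+1·124.124463≈158.961580
n=10: y≈158.961580, sp=4, e=sp−y≈-154.961580; I≈-96.773912, D=e−e_prev≈-246.054370; u=1/2·(-154.961580)+3/4·(-96.773912)+1/4·(-246.054370)≈-211.574816; next y=-2/5·158.961580+1·(-211.574816)≈-275.159448
n=11: y≈-275.159448, sp=4, e=sp−y≈279.159448; I≈182.385536, D=e−e_prev≈434.121027; u=1/2·279.159448+3/4·182.385536+1/4·434.121027≈384.899133; next y=-2/5·(-275.159448)+1·384.899133≈494.962912
n=12: y≈494.962912, sp=4, e=sp−y≈-490.962912; I≈-308.577376, D=e−e_prev≈-770.122360; u=1/2·(-490.962912)+3/4·(-308.577376)+1/4·(-770.122360)≈-669.445078; next y=-2/5·494.962912+1·(-669.445078)≈-867.430242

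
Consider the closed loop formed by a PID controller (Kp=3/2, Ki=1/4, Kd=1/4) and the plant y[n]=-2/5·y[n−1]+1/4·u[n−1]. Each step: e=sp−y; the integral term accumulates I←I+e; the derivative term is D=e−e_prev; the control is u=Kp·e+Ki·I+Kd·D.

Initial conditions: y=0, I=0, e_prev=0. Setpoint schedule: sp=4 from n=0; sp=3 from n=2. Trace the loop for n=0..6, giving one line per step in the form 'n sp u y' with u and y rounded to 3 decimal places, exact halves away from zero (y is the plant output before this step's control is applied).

0 4 8.000 0.000
1 4 4.000 2.000
2 3 6.600 0.200
3 3 4.360 1.570
4 3 7.276 0.462
5 3 5.289 1.634
6 3 7.855 0.669

(exact arithmetic carried between steps; '≈' marks a value shown rounded to 6 d.p. or computed from one; I and e_prev carry over from the previous line; the table rounds u and y to 3 d.p., halves away from zero)
n=0: y=0, sp=4, e=sp−y=4; I=4, D=e−e_prev=4; u=3/2·4+1/4·4+1/4·4=8; next y=-2/5·0+1/4·8=2
n=1: y=2, sp=4, e=sp−y=2; I=6, D=e−e_prev=-2; u=3/2·2+1/4·6+1/4·(-2)=4; next y=-2/5·2+1/4·4=0.2
n=2: y=0.2, sp=3, e=sp−y=2.8; I=8.8, D=e−e_prev=0.8; u=3/2·2.8+1/4·8.8+1/4·0.8=6.6; next y=-2/5·0.2+1/4·6.6=1.57
n=3: y=1.57, sp=3, e=sp−y=1.43; I=10.23, D=e−e_prev=-1.37; u=3/2·1.43+1/4·10.23+1/4·(-1.37)=4.36; next y=-2/5·1.57+1/4·4.36=0.462
n=4: y=0.462, sp=3, e=sp−y=2.538; I=12.768, D=e−e_prev=1.108; u=3/2·2.538+1/4·12.768+1/4·1.108=7.276; next y=-2/5·0.462+1/4·7.276=1.6342
n=5: y=1.6342, sp=3, e=sp−y=1.3658; I=14.1338, D=e−e_prev=-1.1722; u=3/2·1.3658+1/4·14.1338+1/4·(-1.1722)=5.2891; next y=-2/5·1.6342+1/4·5.2891=0.668595
n=6: y=0.668595, sp=3, e=sp−y=2.331405; I=16.465205, D=e−e_prev=0.965605; u=3/2·2.331405+1/4·16.465205+1/4·0.965605=7.85481; next y=-2/5·0.668595+1/4·7.85481≈1.696265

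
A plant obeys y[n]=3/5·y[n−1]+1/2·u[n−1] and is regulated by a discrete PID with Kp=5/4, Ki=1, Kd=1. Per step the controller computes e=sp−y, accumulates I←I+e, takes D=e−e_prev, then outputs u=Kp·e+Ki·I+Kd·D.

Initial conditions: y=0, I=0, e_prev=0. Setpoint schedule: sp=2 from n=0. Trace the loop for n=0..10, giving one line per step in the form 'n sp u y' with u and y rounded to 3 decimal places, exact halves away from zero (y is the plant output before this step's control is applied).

0 2 6.500 0.000
1 2 -4.063 3.250
2 2 8.764 -0.081
3 2 -6.833 4.333
4 2 11.985 -0.817
5 2 -10.886 5.503
6 2 16.774 -2.141
7 2 -16.770 7.102
8 2 23.855 -4.124
9 2 -25.372 9.453
10 2 34.271 -7.014

(exact arithmetic carried between steps; '≈' marks a value shown rounded to 6 d.p. or computed from one; I and e_prev carry over from the previous line; the table rounds u and y to 3 d.p., halves away from zero)
n=0: y=0, sp=2, e=sp−y=2; I=2, D=e−e_prev=2; u=5/4·2+1·2+1·2=6.5; next y=3/5·0+1/2·6.5=3.25
n=1: y=3.25, sp=2, e=sp−y=-1.25; I=0.75, D=e−e_prev=-3.25; u=5/4·(-1.25)+1·0.75+1·(-3.25)=-4.0625; next y=3/5·3.25+1/2·(-4.0625)=-0.08125
n=2: y=-0.08125, sp=2, e=sp−y=2.08125; I=2.83125, D=e−e_prev=3.33125; u=5/4·2.08125+1·2.83125+1·3.33125≈8.764063; next y=3/5·(-0.08125)+1/2·8.764063≈4.333281
n=3: y≈4.333281, sp=2, e=sp−y≈-2.333281; I≈0.497969, D=e−e_prev≈-4.414531; u=5/4·(-2.333281)+1·0.497969+1·(-4.414531)≈-6.833164; next y=3/5·4.333281+1/2·(-6.833164)≈-0.816613
n=4: y≈-0.816613, sp=2, e=sp−y≈2.816613; I≈3.314582, D=e−e_prev≈5.149895; u=5/4·2.816613+1·3.314582+1·5.149895≈11.985243; next y=3/5·(-0.816613)+1/2·11.985243≈5.502654
n=5: y≈5.502654, sp=2, e=sp−y≈-3.502654; I≈-0.188072, D=e−e_prev≈-6.319267; u=5/4·(-3.502654)+1·(-0.188072)+1·(-6.319267)≈-10.885655; next y=3/5·5.502654+1/2·(-10.885655)≈-2.141236
n=6: y≈-2.141236, sp=2, e=sp−y≈4.141236; I≈3.953164, D=e−e_prev≈7.643889; u=5/4·4.141236+1·3.953164+1·7.643889≈16.773598; next y=3/5·(-2.141236)+1/2·16.773598≈7.102057
n=7: y≈7.102057, sp=2, e=sp−y≈-5.102057; I≈-1.148893, D=e−e_prev≈-9.243293; u=5/4·(-5.102057)+1·(-1.148893)+1·(-9.243293)≈-16.769758; next y=3/5·7.102057+1/2·(-16.769758)≈-4.123645
n=8: y≈-4.123645, sp=2, e=sp−y≈6.123645; I≈4.974751, D=e−e_prev≈11.225702; u=5/4·6.123645+1·4.974751+1·11.225702≈23.855009; next y=3/5·(-4.123645)+1/2·23.855009≈9.453318
n=9: y≈9.453318, sp=2, e=sp−y≈-7.453318; I≈-2.478567, D=e−e_prev≈-13.576963; u=5/4·(-7.453318)+1·(-2.478567)+1·(-13.576963)≈-25.372176; next y=3/5·9.453318+1/2·(-25.372176)≈-7.014098
n=10: y≈-7.014098, sp=2, e=sp−y≈9.014098; I≈6.535531, D=e−e_prev≈16.467415; u=5/4·9.014098+1·6.535531+1·16.467415≈34.270568; next y=3/5·(-7.014098)+1/2·34.270568≈12.926826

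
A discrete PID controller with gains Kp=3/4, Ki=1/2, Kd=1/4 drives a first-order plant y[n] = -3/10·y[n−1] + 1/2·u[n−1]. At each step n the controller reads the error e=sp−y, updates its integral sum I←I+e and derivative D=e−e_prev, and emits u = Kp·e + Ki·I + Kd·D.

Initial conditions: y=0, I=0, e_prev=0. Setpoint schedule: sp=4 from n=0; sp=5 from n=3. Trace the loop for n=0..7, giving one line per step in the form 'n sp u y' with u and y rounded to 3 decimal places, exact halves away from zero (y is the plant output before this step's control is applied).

0 4 6.000 0.000
1 4 2.500 3.000
2 4 7.725 0.350
3 5 5.276 3.758
4 5 9.869 1.511
5 5 6.596 4.481
6 5 11.390 1.954
7 5 7.549 5.109

(exact arithmetic carried between steps; '≈' marks a value shown rounded to 6 d.p. or computed from one; I and e_prev carry over from the previous line; the table rounds u and y to 3 d.p., halves away from zero)
n=0: y=0, sp=4, e=sp−y=4; I=4, D=e−e_prev=4; u=3/4·4+1/2·4+1/4·4=6; next y=-3/10·0+1/2·6=3
n=1: y=3, sp=4, e=sp−y=1; I=5, D=e−e_prev=-3; u=3/4·1+1/2·5+1/4·(-3)=2.5; next y=-3/10·3+1/2·2.5=0.35
n=2: y=0.35, sp=4, e=sp−y=3.65; I=8.65, D=e−e_prev=2.65; u=3/4·3.65+1/2·8.65+1/4·2.65=7.725; next y=-3/10·0.35+1/2·7.725=3.7575
n=3: y=3.7575, sp=5, e=sp−y=1.2425; I=9.8925, D=e−e_prev=-2.4075; u=3/4·1.2425+1/2·9.8925+1/4·(-2.4075)=5.27625; next y=-3/10·3.7575+1/2·5.27625=1.510875
n=4: y=1.510875, sp=5, e=sp−y=3.489125; I=13.381625, D=e−e_prev=2.246625; u=3/4·3.489125+1/2·13.381625+1/4·2.246625≈9.869313; next y=-3/10·1.510875+1/2·9.869313≈4.481394
n=5: y≈4.481394, sp=5, e=sp−y≈0.518606; I≈13.900231, D=e−e_prev≈-2.970519; u=3/4·0.518606+1/2·13.900231+1/4·(-2.970519)≈6.596441; next y=-3/10·4.481394+1/2·6.596441≈1.953802
n=6: y≈1.953802, sp=5, e=sp−y≈3.046198; I≈16.946429, D=e−e_prev≈2.527592; u=3/4·3.046198+1/2·16.946429+1/4·2.527592≈11.389761; next y=-3/10·1.953802+1/2·11.389761≈5.108740
n=7: y≈5.108740, sp=5, e=sp−y≈-0.108740; I≈16.837689, D=e−e_prev≈-3.154938; u=3/4·(-0.108740)+1/2·16.837689+1/4·(-3.154938)≈7.548555; next y=-3/10·5.108740+1/2·7.548555≈2.241656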